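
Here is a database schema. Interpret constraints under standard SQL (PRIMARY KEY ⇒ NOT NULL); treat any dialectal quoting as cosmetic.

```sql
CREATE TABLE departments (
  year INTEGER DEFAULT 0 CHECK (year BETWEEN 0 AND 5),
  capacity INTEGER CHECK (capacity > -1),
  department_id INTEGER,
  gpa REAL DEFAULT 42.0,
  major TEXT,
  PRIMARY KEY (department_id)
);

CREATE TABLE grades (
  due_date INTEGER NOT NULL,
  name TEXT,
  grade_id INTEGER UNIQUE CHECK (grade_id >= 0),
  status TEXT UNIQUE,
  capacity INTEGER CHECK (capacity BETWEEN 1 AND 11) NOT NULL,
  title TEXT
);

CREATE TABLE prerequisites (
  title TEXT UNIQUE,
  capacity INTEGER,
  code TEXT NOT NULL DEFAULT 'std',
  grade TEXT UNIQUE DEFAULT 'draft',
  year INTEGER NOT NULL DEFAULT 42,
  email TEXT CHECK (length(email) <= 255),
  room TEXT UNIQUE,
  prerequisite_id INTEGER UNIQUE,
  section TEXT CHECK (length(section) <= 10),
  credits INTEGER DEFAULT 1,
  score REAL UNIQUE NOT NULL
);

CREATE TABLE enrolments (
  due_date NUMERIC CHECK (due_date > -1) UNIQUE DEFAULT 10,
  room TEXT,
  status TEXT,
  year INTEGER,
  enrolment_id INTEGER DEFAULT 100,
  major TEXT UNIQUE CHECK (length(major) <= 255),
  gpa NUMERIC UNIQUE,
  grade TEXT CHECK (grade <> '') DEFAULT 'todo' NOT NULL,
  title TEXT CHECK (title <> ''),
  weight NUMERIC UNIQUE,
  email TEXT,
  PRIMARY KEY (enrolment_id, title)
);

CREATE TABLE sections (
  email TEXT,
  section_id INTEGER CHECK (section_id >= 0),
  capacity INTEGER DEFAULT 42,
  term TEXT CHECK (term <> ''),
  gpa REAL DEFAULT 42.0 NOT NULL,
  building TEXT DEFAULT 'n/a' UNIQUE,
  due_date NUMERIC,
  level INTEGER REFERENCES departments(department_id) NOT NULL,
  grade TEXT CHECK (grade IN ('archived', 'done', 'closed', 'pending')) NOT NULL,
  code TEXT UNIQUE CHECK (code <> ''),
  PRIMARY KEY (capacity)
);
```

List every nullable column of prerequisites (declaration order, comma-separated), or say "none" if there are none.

- title: UNIQUE does not imply NOT NULL → nullable.
- capacity: no NOT NULL constraint applies → nullable.
- code: declared NOT NULL → not nullable.
- grade: UNIQUE does not imply NOT NULL → nullable.
- year: declared NOT NULL → not nullable.
- email: CHECK does not forbid NULL (a CHECK constraint passes when its expression is NULL) → nullable.
- room: UNIQUE does not imply NOT NULL → nullable.
- prerequisite_id: UNIQUE does not imply NOT NULL → nullable.
- section: CHECK does not forbid NULL (a CHECK constraint passes when its expression is NULL) → nullable.
- credits: DEFAULT only fills an omitted column; an explicit NULL is still allowed → nullable.
- score: declared NOT NULL → not nullable.

title, capacity, grade, email, room, prerequisite_id, section, credits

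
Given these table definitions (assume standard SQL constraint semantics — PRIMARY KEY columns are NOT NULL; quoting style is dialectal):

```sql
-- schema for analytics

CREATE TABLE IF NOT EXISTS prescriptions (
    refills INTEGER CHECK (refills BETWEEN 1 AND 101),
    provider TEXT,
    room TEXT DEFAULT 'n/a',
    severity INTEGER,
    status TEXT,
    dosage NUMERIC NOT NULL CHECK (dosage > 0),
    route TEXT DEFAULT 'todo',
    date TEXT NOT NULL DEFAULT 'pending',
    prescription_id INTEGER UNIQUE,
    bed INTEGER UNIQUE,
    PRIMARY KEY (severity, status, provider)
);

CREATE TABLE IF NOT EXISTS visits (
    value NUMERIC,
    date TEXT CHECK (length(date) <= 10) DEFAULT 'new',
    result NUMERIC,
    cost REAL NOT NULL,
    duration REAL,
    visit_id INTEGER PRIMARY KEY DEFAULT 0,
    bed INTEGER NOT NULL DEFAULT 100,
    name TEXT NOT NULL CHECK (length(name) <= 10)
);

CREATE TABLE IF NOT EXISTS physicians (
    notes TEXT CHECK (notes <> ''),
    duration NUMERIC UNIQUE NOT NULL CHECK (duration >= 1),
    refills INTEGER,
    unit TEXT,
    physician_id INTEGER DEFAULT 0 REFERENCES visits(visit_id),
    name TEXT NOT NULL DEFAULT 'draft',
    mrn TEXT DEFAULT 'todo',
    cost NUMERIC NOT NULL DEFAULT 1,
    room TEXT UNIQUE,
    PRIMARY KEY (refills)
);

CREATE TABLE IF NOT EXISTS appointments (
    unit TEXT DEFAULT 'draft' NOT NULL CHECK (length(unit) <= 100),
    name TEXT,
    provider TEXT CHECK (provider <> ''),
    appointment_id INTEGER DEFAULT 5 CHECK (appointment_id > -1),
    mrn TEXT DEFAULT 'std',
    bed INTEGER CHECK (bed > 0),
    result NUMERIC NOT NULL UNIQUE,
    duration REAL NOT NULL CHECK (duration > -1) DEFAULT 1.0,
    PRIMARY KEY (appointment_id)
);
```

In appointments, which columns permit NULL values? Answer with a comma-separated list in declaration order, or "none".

- unit: declared NOT NULL → not nullable.
- name: no NOT NULL constraint applies → nullable.
- provider: CHECK does not forbid NULL (a CHECK constraint passes when its expression is NULL) → nullable.
- appointment_id: part of the PRIMARY KEY, which implies NOT NULL → not nullable.
- mrn: DEFAULT only fills an omitted column; an explicit NULL is still allowed → nullable.
- bed: CHECK does not forbid NULL (a CHECK constraint passes when its expression is NULL) → nullable.
- result: declared NOT NULL → not nullable.
- duration: declared NOT NULL → not nullable.

name, provider, mrn, bed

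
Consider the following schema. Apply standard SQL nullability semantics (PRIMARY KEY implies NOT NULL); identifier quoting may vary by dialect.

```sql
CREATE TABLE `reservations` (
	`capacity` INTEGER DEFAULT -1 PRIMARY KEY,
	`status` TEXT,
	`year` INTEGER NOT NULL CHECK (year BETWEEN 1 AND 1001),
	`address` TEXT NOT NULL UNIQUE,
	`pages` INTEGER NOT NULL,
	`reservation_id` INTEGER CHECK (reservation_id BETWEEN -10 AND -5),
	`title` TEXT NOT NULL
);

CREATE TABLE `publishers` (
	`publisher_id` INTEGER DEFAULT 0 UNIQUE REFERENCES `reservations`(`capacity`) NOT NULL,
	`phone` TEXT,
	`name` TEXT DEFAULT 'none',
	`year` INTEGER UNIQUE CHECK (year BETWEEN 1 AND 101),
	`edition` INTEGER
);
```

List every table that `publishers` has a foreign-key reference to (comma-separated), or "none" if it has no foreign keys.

reservations

- publisher_id REFERENCES reservations(capacity).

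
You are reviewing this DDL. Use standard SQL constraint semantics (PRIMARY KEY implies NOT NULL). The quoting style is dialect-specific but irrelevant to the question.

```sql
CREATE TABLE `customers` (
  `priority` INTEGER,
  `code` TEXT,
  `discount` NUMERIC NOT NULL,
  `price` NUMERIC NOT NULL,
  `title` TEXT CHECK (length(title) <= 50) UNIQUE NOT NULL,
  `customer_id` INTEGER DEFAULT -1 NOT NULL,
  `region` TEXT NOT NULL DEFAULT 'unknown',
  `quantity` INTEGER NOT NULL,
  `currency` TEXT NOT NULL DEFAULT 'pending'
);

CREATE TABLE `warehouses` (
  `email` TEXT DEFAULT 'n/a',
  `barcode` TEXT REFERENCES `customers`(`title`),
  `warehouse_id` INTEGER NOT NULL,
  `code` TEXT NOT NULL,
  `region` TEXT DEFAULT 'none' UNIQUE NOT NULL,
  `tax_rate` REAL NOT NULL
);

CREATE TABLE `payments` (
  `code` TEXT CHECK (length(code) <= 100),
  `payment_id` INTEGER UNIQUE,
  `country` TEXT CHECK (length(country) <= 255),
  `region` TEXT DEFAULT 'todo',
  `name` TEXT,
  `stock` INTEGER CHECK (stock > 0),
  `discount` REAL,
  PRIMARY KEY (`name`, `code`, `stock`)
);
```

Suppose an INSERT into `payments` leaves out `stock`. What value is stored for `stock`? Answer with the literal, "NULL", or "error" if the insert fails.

error

stock has no DEFAULT clause.
Omitting it would insert NULL, but it is part of the PRIMARY KEY, so the INSERT fails.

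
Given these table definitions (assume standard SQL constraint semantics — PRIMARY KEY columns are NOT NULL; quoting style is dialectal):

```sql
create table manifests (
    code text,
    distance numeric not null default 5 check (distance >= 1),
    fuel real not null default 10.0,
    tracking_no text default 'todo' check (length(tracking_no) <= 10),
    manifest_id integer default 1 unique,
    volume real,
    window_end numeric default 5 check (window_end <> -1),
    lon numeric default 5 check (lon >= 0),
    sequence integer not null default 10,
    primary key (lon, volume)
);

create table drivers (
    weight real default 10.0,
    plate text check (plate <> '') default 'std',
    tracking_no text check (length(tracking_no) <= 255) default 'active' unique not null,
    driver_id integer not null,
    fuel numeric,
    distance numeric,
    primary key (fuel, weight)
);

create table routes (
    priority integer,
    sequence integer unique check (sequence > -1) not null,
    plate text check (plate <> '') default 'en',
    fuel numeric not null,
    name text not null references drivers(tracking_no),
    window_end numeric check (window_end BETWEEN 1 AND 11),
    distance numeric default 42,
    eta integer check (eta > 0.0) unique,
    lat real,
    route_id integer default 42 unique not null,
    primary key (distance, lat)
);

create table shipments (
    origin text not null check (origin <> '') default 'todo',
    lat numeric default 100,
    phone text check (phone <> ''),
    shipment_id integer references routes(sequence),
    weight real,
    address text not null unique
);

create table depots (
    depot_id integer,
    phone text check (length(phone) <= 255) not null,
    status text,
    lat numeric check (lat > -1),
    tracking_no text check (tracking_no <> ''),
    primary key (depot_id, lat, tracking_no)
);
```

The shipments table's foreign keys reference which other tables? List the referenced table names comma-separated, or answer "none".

- shipment_id REFERENCES routes(sequence).

routes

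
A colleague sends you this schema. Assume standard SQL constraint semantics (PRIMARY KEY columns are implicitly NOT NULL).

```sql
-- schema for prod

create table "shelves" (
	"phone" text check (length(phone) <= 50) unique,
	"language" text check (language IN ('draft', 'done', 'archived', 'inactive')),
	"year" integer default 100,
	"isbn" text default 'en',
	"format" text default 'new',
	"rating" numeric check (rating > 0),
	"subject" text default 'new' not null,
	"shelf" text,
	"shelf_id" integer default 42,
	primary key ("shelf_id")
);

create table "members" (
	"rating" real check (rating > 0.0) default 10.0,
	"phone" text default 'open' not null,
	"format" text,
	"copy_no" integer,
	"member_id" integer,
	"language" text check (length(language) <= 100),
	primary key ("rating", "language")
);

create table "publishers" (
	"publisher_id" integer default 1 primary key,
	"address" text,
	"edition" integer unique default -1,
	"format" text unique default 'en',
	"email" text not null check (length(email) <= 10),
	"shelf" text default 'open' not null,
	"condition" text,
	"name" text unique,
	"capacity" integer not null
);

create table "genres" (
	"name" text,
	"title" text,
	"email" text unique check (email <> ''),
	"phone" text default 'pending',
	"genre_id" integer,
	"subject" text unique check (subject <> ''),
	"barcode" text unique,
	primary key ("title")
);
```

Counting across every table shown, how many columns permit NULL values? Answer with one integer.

21

shelves: 7 nullable (phone, language, year, isbn, format, rating, shelf — PK (shelf_id) and explicit NOT NULL columns excluded).
members: 3 nullable (format, copy_no, member_id — PK (rating, language) and explicit NOT NULL columns excluded).
publishers: 5 nullable (address, edition, format, condition, name — PK (publisher_id) and explicit NOT NULL columns excluded).
genres: 6 nullable (name, email, phone, genre_id, subject, barcode — PK (title) and explicit NOT NULL columns excluded).
Total: 7 + 3 + 5 + 6 = 21.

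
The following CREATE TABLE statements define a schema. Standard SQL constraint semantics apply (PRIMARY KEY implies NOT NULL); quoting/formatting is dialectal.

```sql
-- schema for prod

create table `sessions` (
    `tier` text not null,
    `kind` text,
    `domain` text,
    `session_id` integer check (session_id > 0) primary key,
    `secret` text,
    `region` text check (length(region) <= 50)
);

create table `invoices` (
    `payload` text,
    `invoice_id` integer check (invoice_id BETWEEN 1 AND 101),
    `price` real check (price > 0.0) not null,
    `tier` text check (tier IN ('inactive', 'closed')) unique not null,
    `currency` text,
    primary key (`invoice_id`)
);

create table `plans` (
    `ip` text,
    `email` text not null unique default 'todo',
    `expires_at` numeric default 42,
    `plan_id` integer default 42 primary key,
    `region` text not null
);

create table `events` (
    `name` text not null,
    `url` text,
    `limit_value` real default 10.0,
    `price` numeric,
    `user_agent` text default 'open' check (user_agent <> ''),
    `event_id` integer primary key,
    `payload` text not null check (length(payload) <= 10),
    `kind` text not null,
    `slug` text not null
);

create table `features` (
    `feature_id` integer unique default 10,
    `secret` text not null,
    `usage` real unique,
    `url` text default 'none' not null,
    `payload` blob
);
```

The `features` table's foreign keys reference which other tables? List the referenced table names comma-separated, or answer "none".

No column in features has a REFERENCES clause.

none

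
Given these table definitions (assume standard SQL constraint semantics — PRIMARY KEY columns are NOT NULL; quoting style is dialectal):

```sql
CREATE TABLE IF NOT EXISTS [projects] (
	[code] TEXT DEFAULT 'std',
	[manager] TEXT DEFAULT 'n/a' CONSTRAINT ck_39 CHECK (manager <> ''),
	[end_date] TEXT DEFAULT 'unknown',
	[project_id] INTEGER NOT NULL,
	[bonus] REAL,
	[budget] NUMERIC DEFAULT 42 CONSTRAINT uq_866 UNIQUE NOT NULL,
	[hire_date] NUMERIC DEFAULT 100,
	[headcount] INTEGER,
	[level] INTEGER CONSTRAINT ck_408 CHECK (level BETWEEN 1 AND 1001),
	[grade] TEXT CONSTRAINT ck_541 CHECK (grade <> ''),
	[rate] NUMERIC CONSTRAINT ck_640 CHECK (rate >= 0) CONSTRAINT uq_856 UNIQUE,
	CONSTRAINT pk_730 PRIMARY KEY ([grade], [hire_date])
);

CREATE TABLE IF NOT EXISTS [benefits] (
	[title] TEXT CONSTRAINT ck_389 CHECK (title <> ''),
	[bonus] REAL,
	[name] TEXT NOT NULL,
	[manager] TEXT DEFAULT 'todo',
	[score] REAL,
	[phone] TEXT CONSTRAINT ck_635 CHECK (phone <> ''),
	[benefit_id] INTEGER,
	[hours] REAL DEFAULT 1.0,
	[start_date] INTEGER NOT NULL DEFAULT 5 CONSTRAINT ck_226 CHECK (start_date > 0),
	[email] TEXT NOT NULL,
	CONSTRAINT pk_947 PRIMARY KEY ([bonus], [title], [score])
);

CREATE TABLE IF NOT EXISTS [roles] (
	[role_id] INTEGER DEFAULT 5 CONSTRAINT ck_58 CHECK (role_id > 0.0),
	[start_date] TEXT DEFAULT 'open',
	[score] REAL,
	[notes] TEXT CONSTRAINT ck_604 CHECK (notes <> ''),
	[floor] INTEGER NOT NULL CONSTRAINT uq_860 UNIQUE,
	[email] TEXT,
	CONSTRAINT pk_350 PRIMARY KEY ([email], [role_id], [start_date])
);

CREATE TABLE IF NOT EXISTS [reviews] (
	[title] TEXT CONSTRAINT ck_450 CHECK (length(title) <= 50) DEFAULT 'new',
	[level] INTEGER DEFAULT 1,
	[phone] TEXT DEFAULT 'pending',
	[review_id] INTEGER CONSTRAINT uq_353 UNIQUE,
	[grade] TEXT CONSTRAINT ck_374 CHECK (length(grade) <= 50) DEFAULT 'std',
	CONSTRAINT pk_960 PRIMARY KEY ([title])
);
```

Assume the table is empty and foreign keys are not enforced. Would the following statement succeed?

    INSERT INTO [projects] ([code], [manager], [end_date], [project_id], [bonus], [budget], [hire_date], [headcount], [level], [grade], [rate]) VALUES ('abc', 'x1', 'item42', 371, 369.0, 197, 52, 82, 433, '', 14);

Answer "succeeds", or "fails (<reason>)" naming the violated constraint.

The value '' for grade violates CHECK (grade <> '').

fails (CHECK on grade)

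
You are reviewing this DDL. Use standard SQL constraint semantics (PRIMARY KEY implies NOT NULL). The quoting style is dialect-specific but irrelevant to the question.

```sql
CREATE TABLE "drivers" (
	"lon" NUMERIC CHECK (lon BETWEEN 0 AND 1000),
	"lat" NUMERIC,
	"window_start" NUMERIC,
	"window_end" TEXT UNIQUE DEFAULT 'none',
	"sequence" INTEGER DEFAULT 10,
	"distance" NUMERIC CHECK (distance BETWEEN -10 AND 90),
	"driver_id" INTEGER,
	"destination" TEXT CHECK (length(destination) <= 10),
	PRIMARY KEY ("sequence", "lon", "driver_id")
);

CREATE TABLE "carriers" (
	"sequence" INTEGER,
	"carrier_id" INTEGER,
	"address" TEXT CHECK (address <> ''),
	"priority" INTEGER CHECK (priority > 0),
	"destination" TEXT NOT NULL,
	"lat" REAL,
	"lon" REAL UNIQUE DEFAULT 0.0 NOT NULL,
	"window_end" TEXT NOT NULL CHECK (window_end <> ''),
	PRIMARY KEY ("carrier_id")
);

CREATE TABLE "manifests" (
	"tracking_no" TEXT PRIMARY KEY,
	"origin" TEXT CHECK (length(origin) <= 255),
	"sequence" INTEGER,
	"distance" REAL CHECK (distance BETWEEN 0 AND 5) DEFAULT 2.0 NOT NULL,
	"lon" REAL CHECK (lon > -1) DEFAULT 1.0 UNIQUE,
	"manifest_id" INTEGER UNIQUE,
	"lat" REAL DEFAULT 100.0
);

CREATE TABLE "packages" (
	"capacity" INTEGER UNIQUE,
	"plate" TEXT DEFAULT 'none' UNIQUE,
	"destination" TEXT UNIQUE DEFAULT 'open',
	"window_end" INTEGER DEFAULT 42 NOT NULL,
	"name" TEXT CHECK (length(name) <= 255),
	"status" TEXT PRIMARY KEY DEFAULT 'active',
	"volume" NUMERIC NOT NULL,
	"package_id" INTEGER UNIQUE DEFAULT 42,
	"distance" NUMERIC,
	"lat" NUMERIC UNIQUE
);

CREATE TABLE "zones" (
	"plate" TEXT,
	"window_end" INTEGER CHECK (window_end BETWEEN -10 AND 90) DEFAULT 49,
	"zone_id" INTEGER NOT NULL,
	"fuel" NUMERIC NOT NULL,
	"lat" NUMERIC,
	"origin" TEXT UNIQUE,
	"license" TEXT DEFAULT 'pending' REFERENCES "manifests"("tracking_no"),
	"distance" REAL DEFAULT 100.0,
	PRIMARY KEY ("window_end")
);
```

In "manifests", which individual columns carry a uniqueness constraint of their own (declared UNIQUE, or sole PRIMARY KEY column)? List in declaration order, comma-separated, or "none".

tracking_no, lon, manifest_id

- tracking_no: single-column PRIMARY KEY → unique.
- origin: no UNIQUE or single-column PK constraint.
- sequence: no UNIQUE or single-column PK constraint.
- distance: no UNIQUE or single-column PK constraint.
- lon: declared UNIQUE → unique.
- manifest_id: declared UNIQUE → unique.
- lat: no UNIQUE or single-column PK constraint.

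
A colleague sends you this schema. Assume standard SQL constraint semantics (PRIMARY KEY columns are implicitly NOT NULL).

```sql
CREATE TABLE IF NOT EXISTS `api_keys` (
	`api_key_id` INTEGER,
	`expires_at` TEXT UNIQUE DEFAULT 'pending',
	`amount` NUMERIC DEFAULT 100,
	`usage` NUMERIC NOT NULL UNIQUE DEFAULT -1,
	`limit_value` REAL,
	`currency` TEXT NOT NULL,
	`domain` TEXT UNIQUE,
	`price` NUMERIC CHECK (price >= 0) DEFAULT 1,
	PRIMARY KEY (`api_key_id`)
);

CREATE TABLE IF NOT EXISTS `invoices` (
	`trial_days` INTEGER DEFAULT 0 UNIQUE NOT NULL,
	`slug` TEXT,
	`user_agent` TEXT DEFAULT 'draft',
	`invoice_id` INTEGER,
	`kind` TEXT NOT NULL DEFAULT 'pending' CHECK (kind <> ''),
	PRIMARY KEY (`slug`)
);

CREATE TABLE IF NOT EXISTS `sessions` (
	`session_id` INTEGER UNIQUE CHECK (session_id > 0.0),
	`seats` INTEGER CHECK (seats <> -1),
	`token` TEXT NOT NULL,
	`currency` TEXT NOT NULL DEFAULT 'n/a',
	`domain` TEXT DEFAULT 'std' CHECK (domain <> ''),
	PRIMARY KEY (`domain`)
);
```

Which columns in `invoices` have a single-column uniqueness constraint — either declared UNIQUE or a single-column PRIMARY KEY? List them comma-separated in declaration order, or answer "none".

- trial_days: declared UNIQUE → unique.
- slug: single-column PRIMARY KEY → unique.
- user_agent: no UNIQUE or single-column PK constraint.
- invoice_id: no UNIQUE or single-column PK constraint.
- kind: no UNIQUE or single-column PK constraint.

trial_days, slug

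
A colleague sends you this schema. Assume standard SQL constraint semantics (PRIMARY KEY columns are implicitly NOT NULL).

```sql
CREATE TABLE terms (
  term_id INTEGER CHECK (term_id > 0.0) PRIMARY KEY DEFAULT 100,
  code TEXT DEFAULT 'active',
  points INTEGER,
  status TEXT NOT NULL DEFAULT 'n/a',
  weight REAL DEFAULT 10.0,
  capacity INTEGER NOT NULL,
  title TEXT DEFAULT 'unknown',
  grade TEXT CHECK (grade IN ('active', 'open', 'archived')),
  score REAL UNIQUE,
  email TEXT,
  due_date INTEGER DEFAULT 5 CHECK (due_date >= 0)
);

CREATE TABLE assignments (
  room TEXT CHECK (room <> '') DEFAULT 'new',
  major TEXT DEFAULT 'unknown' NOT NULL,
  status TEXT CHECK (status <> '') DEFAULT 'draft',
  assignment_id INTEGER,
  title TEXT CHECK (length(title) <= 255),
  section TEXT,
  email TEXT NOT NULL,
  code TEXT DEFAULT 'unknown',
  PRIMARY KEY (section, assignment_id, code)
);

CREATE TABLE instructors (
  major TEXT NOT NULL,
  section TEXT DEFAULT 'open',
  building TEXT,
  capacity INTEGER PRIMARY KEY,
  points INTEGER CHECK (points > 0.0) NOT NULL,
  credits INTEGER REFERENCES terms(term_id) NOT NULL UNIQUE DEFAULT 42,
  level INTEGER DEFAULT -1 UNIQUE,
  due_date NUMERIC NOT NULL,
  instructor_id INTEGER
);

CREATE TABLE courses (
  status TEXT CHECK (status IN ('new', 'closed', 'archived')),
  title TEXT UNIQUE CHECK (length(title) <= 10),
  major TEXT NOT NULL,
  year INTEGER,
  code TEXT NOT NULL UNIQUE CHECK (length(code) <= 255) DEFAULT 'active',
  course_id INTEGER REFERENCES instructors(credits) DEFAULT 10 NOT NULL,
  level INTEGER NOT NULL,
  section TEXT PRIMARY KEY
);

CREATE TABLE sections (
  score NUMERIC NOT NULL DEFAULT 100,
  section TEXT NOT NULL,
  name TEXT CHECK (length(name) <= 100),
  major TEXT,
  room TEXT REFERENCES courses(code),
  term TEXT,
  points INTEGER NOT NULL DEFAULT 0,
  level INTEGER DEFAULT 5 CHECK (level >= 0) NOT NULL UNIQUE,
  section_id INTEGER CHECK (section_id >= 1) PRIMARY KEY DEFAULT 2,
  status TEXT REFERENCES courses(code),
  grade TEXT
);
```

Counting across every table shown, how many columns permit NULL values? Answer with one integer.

24

terms: 8 nullable (code, points, weight, title, grade, score, email, due_date — PK (term_id) and explicit NOT NULL columns excluded).
assignments: 3 nullable (room, status, title — PK (section, assignment_id, code) and explicit NOT NULL columns excluded).
instructors: 4 nullable (section, building, level, instructor_id — PK (capacity) and explicit NOT NULL columns excluded).
courses: 3 nullable (status, title, year — PK (section) and explicit NOT NULL columns excluded).
sections: 6 nullable (name, major, room, term, status, grade — PK (section_id) and explicit NOT NULL columns excluded).
Total: 8 + 3 + 4 + 3 + 6 = 24.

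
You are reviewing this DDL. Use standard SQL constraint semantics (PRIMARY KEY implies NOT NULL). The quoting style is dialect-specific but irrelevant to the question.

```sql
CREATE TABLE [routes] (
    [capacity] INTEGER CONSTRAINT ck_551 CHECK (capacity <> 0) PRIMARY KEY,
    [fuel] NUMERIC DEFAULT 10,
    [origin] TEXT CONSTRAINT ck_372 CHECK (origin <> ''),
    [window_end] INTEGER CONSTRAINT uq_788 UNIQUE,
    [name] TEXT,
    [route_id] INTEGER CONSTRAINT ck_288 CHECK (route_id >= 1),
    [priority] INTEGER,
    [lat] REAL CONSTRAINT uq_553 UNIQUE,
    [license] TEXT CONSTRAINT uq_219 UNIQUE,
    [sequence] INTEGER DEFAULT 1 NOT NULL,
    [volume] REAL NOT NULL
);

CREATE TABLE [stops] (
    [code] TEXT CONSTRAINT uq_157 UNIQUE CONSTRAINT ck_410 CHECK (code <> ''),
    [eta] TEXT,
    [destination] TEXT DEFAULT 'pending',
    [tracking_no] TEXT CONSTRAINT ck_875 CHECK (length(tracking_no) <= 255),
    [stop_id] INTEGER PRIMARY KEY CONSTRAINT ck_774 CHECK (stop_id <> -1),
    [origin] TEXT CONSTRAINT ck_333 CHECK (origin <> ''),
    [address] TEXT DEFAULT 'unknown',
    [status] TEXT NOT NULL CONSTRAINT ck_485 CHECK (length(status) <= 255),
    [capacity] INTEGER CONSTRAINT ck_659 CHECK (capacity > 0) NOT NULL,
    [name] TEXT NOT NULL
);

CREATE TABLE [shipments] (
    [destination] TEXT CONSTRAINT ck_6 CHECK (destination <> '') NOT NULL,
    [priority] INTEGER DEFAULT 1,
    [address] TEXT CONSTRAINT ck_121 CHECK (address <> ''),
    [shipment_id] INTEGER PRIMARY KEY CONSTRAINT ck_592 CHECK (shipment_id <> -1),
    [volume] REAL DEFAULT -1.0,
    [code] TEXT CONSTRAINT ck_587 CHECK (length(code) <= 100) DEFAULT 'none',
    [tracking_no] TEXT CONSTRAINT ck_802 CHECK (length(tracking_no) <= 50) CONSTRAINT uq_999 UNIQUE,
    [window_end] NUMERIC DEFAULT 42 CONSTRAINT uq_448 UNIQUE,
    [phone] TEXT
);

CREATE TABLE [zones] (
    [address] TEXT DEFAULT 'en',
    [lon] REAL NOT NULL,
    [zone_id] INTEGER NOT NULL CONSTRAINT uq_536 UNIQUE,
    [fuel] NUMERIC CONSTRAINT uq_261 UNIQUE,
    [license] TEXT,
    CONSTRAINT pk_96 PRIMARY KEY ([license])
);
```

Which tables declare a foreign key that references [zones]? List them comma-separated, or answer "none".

none

No REFERENCES clause anywhere in the schema names zones.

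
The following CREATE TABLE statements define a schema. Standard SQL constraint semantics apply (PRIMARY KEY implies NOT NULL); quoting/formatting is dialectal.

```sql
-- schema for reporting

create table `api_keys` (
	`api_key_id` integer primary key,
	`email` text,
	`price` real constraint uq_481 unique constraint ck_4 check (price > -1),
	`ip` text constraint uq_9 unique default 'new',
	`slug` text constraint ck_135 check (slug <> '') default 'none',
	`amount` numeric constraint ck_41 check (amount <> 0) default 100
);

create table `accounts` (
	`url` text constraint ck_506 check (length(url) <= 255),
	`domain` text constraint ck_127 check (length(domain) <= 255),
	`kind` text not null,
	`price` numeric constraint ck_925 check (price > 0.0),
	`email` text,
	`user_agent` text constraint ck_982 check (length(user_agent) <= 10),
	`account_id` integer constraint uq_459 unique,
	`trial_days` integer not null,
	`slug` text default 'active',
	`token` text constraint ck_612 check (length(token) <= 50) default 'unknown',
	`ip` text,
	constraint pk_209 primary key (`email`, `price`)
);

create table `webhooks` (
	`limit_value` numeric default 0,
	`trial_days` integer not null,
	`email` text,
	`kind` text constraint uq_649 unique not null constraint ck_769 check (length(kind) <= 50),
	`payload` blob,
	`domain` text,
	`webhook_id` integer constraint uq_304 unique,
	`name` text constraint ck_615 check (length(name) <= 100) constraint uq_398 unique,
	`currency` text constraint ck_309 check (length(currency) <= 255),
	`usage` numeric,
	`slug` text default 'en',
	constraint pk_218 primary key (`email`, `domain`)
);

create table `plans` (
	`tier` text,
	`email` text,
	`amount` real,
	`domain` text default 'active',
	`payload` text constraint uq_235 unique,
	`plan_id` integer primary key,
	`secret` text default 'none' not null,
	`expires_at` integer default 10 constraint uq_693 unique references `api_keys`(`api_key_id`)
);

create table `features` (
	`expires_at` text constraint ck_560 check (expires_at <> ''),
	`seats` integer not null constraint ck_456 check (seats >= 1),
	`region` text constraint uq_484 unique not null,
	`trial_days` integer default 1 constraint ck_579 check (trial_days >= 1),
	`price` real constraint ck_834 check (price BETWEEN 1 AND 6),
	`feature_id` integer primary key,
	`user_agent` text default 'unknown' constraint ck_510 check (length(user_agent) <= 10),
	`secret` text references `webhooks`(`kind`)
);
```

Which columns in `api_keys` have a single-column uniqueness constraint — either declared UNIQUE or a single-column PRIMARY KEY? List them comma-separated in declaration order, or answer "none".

- api_key_id: single-column PRIMARY KEY → unique.
- email: no UNIQUE or single-column PK constraint.
- price: declared UNIQUE → unique.
- ip: declared UNIQUE → unique.
- slug: no UNIQUE or single-column PK constraint.
- amount: no UNIQUE or single-column PK constraint.

api_key_id, price, ip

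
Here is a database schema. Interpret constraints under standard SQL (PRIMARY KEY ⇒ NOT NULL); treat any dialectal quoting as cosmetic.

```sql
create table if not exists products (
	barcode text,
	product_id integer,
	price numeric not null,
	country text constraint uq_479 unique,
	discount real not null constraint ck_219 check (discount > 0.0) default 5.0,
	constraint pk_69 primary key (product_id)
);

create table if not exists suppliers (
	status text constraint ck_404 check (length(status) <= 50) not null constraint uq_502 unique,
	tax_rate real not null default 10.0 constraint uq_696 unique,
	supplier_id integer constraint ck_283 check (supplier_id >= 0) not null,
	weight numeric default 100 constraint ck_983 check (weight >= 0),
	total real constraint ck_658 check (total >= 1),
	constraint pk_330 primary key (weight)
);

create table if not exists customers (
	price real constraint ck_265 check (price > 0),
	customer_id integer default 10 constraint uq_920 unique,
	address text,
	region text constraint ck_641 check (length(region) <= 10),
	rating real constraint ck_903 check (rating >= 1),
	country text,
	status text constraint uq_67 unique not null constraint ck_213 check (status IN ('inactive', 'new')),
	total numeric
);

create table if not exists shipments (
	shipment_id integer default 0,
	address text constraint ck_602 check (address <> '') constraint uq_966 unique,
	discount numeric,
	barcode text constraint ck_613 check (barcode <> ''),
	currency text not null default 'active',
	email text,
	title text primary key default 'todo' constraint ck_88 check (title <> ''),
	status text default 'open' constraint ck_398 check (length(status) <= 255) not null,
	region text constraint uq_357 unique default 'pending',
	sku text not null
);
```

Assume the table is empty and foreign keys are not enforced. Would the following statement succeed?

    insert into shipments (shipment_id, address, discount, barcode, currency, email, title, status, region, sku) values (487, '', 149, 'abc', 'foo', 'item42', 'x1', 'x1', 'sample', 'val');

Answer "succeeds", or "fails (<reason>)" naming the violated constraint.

fails (CHECK on address)

The value '' for address violates CHECK (address <> '').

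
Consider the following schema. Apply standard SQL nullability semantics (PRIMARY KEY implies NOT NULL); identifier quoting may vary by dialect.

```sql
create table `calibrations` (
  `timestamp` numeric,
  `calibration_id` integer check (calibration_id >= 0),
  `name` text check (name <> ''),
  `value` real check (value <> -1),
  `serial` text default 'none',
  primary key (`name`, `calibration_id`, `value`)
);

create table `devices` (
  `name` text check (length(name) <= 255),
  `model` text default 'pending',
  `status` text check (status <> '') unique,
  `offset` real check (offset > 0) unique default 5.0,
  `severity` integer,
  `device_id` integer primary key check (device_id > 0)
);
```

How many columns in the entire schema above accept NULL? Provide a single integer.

7

calibrations: 2 nullable (timestamp, serial — PK (name, calibration_id, value) and explicit NOT NULL columns excluded).
devices: 5 nullable (name, model, status, offset, severity — PK (device_id) and explicit NOT NULL columns excluded).
Total: 2 + 5 = 7.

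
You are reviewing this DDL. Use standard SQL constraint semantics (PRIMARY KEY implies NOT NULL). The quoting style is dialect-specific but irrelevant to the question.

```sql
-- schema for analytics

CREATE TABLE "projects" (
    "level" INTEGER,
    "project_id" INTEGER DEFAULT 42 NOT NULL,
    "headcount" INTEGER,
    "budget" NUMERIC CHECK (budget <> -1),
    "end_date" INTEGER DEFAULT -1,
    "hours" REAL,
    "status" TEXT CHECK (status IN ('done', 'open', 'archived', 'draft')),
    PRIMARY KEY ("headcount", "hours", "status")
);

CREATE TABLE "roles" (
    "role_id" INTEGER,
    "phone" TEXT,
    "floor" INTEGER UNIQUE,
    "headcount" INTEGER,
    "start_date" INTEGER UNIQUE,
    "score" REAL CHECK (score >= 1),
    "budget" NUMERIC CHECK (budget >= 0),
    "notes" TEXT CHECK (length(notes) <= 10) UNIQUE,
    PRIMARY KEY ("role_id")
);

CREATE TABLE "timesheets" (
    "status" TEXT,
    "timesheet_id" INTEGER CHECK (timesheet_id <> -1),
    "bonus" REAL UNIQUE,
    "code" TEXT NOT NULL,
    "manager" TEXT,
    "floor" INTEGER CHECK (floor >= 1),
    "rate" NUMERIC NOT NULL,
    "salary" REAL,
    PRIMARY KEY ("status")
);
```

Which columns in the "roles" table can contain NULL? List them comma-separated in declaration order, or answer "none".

phone, floor, headcount, start_date, score, budget, notes

- role_id: part of the PRIMARY KEY, which implies NOT NULL → not nullable.
- phone: no NOT NULL constraint applies → nullable.
- floor: UNIQUE does not imply NOT NULL → nullable.
- headcount: no NOT NULL constraint applies → nullable.
- start_date: UNIQUE does not imply NOT NULL → nullable.
- score: CHECK does not forbid NULL (a CHECK constraint passes when its expression is NULL) → nullable.
- budget: CHECK does not forbid NULL (a CHECK constraint passes when its expression is NULL) → nullable.
- notes: CHECK does not forbid NULL (a CHECK constraint passes when its expression is NULL) → nullable.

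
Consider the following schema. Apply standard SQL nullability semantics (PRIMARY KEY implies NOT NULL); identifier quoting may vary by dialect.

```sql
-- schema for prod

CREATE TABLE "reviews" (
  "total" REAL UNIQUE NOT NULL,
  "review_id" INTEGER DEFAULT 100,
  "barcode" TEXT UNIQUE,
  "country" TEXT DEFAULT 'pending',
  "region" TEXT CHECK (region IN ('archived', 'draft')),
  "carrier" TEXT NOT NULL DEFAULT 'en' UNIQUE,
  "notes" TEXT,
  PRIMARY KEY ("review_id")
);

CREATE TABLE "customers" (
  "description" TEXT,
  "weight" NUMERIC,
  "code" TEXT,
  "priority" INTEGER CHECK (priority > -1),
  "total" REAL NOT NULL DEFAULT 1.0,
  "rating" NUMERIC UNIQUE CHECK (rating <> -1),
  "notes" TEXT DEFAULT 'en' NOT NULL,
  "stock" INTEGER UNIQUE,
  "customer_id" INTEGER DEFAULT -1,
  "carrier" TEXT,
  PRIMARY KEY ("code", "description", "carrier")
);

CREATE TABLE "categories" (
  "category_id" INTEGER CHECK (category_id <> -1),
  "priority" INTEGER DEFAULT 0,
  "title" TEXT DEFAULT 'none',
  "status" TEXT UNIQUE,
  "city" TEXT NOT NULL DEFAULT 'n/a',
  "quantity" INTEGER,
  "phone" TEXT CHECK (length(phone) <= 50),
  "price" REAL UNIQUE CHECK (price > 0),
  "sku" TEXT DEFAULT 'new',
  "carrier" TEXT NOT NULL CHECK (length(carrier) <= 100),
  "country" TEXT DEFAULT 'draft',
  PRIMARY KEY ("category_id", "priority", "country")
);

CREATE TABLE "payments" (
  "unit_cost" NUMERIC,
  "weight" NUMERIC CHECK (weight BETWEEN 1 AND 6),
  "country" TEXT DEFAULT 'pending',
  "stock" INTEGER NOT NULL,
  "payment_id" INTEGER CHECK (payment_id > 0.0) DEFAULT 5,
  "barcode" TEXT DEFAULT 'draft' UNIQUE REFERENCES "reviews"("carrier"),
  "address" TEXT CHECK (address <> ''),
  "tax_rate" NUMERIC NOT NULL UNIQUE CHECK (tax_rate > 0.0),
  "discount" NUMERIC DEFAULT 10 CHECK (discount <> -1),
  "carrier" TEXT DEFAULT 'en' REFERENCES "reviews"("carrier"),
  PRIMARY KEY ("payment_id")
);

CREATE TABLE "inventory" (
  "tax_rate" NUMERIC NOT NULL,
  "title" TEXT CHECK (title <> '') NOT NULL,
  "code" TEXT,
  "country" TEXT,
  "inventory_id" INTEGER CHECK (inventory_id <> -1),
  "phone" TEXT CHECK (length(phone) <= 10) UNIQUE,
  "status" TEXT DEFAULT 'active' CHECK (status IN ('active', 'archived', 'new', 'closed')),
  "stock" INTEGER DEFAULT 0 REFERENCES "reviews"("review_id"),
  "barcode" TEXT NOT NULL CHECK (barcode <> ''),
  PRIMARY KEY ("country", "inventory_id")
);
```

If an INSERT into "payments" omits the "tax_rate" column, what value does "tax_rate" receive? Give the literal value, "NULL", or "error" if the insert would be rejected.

tax_rate has no DEFAULT clause.
Omitting it would insert NULL, but it is declared NOT NULL, so the INSERT fails.

error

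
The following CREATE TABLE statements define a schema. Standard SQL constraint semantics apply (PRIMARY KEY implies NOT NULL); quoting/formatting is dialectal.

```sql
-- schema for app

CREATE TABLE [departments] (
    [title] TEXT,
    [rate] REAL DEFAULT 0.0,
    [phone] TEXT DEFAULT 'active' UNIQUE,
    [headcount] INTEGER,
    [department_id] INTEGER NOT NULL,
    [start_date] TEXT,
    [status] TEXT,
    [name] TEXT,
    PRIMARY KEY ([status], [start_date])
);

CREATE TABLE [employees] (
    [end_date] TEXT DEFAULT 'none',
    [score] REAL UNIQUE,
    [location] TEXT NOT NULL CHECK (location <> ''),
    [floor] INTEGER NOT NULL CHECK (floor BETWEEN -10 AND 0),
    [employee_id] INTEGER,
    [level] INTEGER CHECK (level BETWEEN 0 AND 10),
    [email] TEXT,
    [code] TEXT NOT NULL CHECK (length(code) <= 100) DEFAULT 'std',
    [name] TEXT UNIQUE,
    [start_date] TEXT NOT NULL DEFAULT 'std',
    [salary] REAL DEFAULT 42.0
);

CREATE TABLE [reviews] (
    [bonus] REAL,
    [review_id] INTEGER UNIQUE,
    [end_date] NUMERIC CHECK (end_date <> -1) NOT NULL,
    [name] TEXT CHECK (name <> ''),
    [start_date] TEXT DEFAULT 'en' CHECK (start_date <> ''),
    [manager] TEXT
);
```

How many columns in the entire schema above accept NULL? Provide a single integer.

17

departments: 5 nullable (title, rate, phone, headcount, name — PK (status, start_date) and explicit NOT NULL columns excluded).
employees: 7 nullable (end_date, score, employee_id, level, email, name, salary — PK none and explicit NOT NULL columns excluded).
reviews: 5 nullable (bonus, review_id, name, start_date, manager — PK none and explicit NOT NULL columns excluded).
Total: 5 + 7 + 5 = 17.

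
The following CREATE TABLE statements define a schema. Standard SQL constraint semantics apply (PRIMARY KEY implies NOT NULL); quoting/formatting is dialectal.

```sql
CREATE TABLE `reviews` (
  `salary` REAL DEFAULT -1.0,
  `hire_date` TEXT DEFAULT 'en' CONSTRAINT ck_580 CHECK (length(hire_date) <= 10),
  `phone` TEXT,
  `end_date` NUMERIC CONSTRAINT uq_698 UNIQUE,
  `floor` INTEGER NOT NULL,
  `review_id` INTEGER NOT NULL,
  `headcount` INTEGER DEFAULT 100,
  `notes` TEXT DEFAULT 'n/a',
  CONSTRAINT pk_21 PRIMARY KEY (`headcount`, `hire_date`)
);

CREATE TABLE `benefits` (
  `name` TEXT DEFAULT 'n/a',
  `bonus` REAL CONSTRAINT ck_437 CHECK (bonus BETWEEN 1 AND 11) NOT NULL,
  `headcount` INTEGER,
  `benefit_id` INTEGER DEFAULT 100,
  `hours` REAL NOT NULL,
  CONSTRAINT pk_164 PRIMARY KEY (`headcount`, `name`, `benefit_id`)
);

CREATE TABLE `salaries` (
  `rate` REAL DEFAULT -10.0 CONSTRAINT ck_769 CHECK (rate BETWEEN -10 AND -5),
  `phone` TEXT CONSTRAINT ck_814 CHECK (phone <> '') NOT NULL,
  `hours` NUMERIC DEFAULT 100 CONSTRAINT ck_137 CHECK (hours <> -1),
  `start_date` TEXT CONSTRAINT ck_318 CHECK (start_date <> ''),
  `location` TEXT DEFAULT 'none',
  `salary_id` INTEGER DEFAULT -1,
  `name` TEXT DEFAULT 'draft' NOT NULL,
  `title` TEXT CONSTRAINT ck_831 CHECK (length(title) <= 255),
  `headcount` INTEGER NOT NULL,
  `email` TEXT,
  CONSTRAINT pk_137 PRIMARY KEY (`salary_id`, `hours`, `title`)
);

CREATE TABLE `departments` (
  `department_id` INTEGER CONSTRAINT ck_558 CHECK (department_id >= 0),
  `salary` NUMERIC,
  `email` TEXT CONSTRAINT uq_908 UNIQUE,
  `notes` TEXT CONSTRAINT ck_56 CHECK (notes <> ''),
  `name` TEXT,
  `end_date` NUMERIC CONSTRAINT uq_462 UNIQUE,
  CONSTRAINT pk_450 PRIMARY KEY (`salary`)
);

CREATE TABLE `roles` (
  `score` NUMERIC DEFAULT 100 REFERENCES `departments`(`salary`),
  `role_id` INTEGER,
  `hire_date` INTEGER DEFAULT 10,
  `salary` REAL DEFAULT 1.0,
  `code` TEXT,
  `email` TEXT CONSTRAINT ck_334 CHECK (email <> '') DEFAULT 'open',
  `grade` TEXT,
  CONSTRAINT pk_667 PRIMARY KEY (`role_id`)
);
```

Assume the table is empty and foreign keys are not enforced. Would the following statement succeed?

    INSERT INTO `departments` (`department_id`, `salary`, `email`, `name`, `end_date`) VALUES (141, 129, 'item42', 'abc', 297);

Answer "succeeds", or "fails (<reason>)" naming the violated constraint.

NOT NULL columns: salary is supplied.
CHECK constraints: 141 satisfies (department_id >= 0).
No constraint is violated.

succeeds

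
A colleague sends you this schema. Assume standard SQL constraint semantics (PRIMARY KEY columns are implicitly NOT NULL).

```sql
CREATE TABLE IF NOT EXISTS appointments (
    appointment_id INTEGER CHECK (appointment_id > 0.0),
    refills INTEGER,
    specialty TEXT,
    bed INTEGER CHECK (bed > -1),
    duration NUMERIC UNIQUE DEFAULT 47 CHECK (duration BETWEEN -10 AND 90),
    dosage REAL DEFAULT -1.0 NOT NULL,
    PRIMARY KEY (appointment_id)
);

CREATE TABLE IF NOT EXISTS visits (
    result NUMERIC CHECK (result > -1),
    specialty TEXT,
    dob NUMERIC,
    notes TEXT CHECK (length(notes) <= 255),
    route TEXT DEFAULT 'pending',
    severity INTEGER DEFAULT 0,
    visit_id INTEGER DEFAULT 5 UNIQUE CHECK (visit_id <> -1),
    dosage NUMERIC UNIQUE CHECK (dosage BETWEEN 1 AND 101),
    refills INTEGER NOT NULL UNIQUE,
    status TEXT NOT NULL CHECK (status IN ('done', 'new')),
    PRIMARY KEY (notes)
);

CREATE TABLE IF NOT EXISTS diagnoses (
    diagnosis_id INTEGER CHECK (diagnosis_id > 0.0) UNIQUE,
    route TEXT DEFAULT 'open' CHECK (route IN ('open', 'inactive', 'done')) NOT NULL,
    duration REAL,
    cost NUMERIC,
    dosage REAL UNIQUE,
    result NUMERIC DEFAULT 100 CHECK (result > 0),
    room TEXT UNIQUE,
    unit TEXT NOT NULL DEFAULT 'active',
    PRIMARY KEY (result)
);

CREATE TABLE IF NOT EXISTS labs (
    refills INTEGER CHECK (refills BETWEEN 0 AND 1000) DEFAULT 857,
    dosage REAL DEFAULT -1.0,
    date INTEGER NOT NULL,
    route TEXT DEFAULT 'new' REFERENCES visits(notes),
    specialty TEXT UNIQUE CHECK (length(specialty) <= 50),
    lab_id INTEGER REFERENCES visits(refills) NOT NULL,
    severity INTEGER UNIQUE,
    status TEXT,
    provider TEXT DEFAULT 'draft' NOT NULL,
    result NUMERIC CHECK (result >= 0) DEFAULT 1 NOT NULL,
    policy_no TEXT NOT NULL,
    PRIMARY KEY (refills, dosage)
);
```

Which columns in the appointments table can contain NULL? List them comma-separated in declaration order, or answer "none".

- appointment_id: part of the PRIMARY KEY, which implies NOT NULL → not nullable.
- refills: no NOT NULL constraint applies → nullable.
- specialty: no NOT NULL constraint applies → nullable.
- bed: CHECK does not forbid NULL (a CHECK constraint passes when its expression is NULL) → nullable.
- duration: CHECK does not forbid NULL (a CHECK constraint passes when its expression is NULL) → nullable.
- dosage: declared NOT NULL → not nullable.

refills, specialty, bed, duration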